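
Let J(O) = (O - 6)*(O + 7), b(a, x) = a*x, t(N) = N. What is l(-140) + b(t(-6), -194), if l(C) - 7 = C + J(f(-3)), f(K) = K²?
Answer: 1079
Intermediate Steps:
J(O) = (-6 + O)*(7 + O)
l(C) = 55 + C (l(C) = 7 + (C + (-42 + (-3)² + ((-3)²)²)) = 7 + (C + (-42 + 9 + 9²)) = 7 + (C + (-42 + 9 + 81)) = 7 + (C + 48) = 7 + (48 + C) = 55 + C)
l(-140) + b(t(-6), -194) = (55 - 140) - 6*(-194) = -85 + 1164 = 1079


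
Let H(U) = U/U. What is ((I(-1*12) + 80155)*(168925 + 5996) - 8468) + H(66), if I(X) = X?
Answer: 14018685236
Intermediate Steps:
H(U) = 1
((I(-1*12) + 80155)*(168925 + 5996) - 8468) + H(66) = ((-1*12 + 80155)*(168925 + 5996) - 8468) + 1 = ((-12 + 80155)*174921 - 8468) + 1 = (80143*174921 - 8468) + 1 = (14018693703 - 8468) + 1 = 14018685235 + 1 = 14018685236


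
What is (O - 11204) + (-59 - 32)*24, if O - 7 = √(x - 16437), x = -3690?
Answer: -13381 + I*√20127 ≈ -13381.0 + 141.87*I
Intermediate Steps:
O = 7 + I*√20127 (O = 7 + √(-3690 - 16437) = 7 + √(-20127) = 7 + I*√20127 ≈ 7.0 + 141.87*I)
(O - 11204) + (-59 - 32)*24 = ((7 + I*√20127) - 11204) + (-59 - 32)*24 = (-11197 + I*√20127) - 91*24 = (-11197 + I*√20127) - 2184 = -13381 + I*√20127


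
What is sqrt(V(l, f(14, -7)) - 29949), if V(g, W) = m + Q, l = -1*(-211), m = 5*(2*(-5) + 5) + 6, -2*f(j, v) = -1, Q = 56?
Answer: 2*I*sqrt(7478) ≈ 172.95*I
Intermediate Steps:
f(j, v) = 1/2 (f(j, v) = -1/2*(-1) = 1/2)
m = -19 (m = 5*(-10 + 5) + 6 = 5*(-5) + 6 = -25 + 6 = -19)
l = 211
V(g, W) = 37 (V(g, W) = -19 + 56 = 37)
sqrt(V(l, f(14, -7)) - 29949) = sqrt(37 - 29949) = sqrt(-29912) = 2*I*sqrt(7478)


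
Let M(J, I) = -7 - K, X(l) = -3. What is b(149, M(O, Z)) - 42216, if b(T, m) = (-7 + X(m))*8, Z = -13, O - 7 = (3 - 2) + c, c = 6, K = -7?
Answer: -42296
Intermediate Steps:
O = 14 (O = 7 + ((3 - 2) + 6) = 7 + (1 + 6) = 7 + 7 = 14)
M(J, I) = 0 (M(J, I) = -7 - 1*(-7) = -7 + 7 = 0)
b(T, m) = -80 (b(T, m) = (-7 - 3)*8 = -10*8 = -80)
b(149, M(O, Z)) - 42216 = -80 - 42216 = -42296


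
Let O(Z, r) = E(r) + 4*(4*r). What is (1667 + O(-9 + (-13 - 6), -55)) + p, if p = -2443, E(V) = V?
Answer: -1711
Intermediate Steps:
O(Z, r) = 17*r (O(Z, r) = r + 4*(4*r) = r + 16*r = 17*r)
(1667 + O(-9 + (-13 - 6), -55)) + p = (1667 + 17*(-55)) - 2443 = (1667 - 935) - 2443 = 732 - 2443 = -1711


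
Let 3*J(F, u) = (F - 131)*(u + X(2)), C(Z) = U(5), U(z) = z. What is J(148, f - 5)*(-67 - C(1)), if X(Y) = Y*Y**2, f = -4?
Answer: 408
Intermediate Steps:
C(Z) = 5
X(Y) = Y**3
J(F, u) = (-131 + F)*(8 + u)/3 (J(F, u) = ((F - 131)*(u + 2**3))/3 = ((-131 + F)*(u + 8))/3 = ((-131 + F)*(8 + u))/3 = (-131 + F)*(8 + u)/3)
J(148, f - 5)*(-67 - C(1)) = (-1048/3 - 131*(-4 - 5)/3 + (8/3)*148 + (1/3)*148*(-4 - 5))*(-67 - 1*5) = (-1048/3 - 131/3*(-9) + 1184/3 + (1/3)*148*(-9))*(-67 - 5) = (-1048/3 + 393 + 1184/3 - 444)*(-72) = -17/3*(-72) = 408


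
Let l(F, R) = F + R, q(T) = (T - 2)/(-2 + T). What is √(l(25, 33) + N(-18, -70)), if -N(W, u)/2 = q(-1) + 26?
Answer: 2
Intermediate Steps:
q(T) = 1 (q(T) = (-2 + T)/(-2 + T) = 1)
N(W, u) = -54 (N(W, u) = -2*(1 + 26) = -2*27 = -54)
√(l(25, 33) + N(-18, -70)) = √((25 + 33) - 54) = √(58 - 54) = √4 = 2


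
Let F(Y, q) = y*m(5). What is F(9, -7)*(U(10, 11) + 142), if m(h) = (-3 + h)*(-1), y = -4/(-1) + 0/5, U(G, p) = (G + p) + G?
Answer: -1384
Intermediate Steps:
U(G, p) = p + 2*G
y = 4 (y = -4*(-1) + 0*(⅕) = 4 + 0 = 4)
m(h) = 3 - h
F(Y, q) = -8 (F(Y, q) = 4*(3 - 1*5) = 4*(3 - 5) = 4*(-2) = -8)
F(9, -7)*(U(10, 11) + 142) = -8*((11 + 2*10) + 142) = -8*((11 + 20) + 142) = -8*(31 + 142) = -8*173 = -1384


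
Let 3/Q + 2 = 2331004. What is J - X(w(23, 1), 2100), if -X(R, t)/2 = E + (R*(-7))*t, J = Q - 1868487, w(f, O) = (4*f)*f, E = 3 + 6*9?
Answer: -149367748020543/2331002 ≈ -6.4079e+7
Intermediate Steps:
Q = 3/2331002 (Q = 3/(-2 + 2331004) = 3/2331002 ≈ 1.2870e-6)
E = 57 (E = 3 + 54 = 57)
w(f, O) = 4*f²
J = -4355446933971/2331002 (J = 3/2331002 - 1868487 = -4355446933971/2331002 ≈ -1.8685e+6)
X(R, t) = -114 + 14*R*t (X(R, t) = -2*(57 + (R*(-7))*t) = -2*(57 + (-7*R)*t) = -2*(57 - 7*R*t) = -114 + 14*R*t)
J - X(w(23, 1), 2100) = -4355446933971/2331002 - (-114 + 14*(4*23²)*2100) = -4355446933971/2331002 - (-114 + 14*(4*529)*2100) = -4355446933971/2331002 - (-114 + 14*2116*2100) = -4355446933971/2331002 - (-114 + 62210400) = -4355446933971/2331002 - 1*62210286 = -4355446933971/2331002 - 62210286 = -149367748020543/2331002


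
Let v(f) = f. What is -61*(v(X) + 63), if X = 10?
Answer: -4453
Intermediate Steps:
-61*(v(X) + 63) = -61*(10 + 63) = -61*73 = -4453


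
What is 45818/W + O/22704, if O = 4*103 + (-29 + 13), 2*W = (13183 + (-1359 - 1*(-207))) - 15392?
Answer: -15751309/578092 ≈ -27.247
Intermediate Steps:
W = -3361/2 (W = ((13183 + (-1359 - 1*(-207))) - 15392)/2 = ((13183 + (-1359 + 207)) - 15392)/2 = ((13183 - 1152) - 15392)/2 = (12031 - 15392)/2 = (½)*(-3361) = -3361/2 ≈ -1680.5)
O = 396 (O = 412 - 16 = 396)
45818/W + O/22704 = 45818/(-3361/2) + 396/22704 = 45818*(-2/3361) + 396*(1/22704) = -91636/3361 + 3/172 = -15751309/578092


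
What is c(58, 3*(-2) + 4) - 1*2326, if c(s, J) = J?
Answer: -2328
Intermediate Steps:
c(58, 3*(-2) + 4) - 1*2326 = (3*(-2) + 4) - 1*2326 = (-6 + 4) - 2326 = -2 - 2326 = -2328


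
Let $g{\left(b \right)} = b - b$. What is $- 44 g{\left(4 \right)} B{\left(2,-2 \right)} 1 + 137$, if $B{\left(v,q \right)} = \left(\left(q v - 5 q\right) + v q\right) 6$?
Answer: $137$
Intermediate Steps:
$B{\left(v,q \right)} = - 30 q + 12 q v$ ($B{\left(v,q \right)} = \left(\left(- 5 q + q v\right) + q v\right) 6 = \left(- 5 q + 2 q v\right) 6 = - 30 q + 12 q v$)
$g{\left(b \right)} = 0$
$- 44 g{\left(4 \right)} B{\left(2,-2 \right)} 1 + 137 = - 44 \cdot 0 \cdot 6 \left(-2\right) \left(-5 + 2 \cdot 2\right) 1 + 137 = - 44 \cdot 0 \cdot 6 \left(-2\right) \left(-5 + 4\right) 1 + 137 = - 44 \cdot 0 \cdot 6 \left(-2\right) \left(-1\right) 1 + 137 = - 44 \cdot 0 \cdot 12 \cdot 1 + 137 = - 44 \cdot 0 \cdot 1 + 137 = \left(-44\right) 0 + 137 = 0 + 137 = 137$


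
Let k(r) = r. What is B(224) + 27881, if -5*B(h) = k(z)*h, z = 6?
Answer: 138061/5 ≈ 27612.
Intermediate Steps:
B(h) = -6*h/5
B(224) + 27881 = -6/5*224 + 27881 = -1344/5 + 27881 = 138061/5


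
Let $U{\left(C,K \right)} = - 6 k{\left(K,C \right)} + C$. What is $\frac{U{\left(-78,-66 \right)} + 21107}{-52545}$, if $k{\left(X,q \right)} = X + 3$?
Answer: $- \frac{21407}{52545} \approx -0.4074$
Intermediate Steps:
$k{\left(X,q \right)} = 3 + X$
$U{\left(C,K \right)} = -18 + C - 6 K$ ($U{\left(C,K \right)} = - 6 \left(3 + K\right) + C = \left(-18 - 6 K\right) + C = -18 + C - 6 K$)
$\frac{U{\left(-78,-66 \right)} + 21107}{-52545} = \frac{\left(-18 - 78 - -396\right) + 21107}{-52545} = \left(\left(-18 - 78 + 396\right) + 21107\right) \left(- \frac{1}{52545}\right) = \left(300 + 21107\right) \left(- \frac{1}{52545}\right) = 21407 \left(- \frac{1}{52545}\right) = - \frac{21407}{52545}$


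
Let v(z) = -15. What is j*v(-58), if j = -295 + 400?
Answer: -1575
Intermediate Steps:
j = 105
j*v(-58) = 105*(-15) = -1575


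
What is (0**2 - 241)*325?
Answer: -78325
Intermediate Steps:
(0**2 - 241)*325 = (0 - 241)*325 = -241*325 = -78325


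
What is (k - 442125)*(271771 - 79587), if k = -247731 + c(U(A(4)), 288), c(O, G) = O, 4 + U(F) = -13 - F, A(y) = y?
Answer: -132583321368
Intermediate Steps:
U(F) = -17 - F (U(F) = -4 + (-13 - F) = -17 - F)
k = -247752 (k = -247731 + (-17 - 1*4) = -247731 + (-17 - 4) = -247731 - 21 = -247752)
(k - 442125)*(271771 - 79587) = (-247752 - 442125)*(271771 - 79587) = -689877*192184 = -132583321368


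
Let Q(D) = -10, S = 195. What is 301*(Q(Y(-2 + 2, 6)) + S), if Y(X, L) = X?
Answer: 55685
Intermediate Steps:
301*(Q(Y(-2 + 2, 6)) + S) = 301*(-10 + 195) = 301*185 = 55685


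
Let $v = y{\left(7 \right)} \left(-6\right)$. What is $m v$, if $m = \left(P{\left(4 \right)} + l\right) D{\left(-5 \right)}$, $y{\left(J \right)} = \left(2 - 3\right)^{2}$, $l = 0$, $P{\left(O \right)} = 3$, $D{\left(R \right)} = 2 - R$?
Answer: $-126$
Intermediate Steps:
$y{\left(J \right)} = 1$ ($y{\left(J \right)} = \left(-1\right)^{2} = 1$)
$v = -6$ ($v = 1 \left(-6\right) = -6$)
$m = 21$ ($m = \left(3 + 0\right) \left(2 - -5\right) = 3 \left(2 + 5\right) = 3 \cdot 7 = 21$)
$m v = 21 \left(-6\right) = -126$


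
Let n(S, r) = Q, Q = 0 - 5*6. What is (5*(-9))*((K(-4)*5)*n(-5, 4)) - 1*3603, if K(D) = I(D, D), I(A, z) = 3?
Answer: 16647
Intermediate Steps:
Q = -30 (Q = 0 - 30 = -30)
K(D) = 3
n(S, r) = -30
(5*(-9))*((K(-4)*5)*n(-5, 4)) - 1*3603 = (5*(-9))*((3*5)*(-30)) - 1*3603 = -675*(-30) - 3603 = -45*(-450) - 3603 = 20250 - 3603 = 16647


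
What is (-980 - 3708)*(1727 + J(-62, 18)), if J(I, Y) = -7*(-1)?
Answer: -8128992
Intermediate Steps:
J(I, Y) = 7
(-980 - 3708)*(1727 + J(-62, 18)) = (-980 - 3708)*(1727 + 7) = -4688*1734 = -8128992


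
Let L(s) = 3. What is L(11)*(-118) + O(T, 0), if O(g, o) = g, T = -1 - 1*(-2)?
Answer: -353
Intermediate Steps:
T = 1 (T = -1 + 2 = 1)
L(11)*(-118) + O(T, 0) = 3*(-118) + 1 = -354 + 1 = -353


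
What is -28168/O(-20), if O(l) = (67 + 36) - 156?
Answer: 28168/53 ≈ 531.47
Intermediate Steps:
O(l) = -53 (O(l) = 103 - 156 = -53)
-28168/O(-20) = -28168/(-53) = -28168*(-1/53) = 28168/53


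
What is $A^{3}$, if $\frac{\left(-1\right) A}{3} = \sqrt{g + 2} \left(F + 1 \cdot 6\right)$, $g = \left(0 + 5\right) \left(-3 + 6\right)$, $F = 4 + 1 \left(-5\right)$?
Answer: $- 57375 \sqrt{17} \approx -2.3656 \cdot 10^{5}$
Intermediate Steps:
$F = -1$ ($F = 4 - 5 = -1$)
$g = 15$ ($g = 5 \cdot 3 = 15$)
$A = - 15 \sqrt{17}$ ($A = - 3 \sqrt{15 + 2} \left(-1 + 1 \cdot 6\right) = - 3 \sqrt{17} \left(-1 + 6\right) = - 3 \sqrt{17} \cdot 5 = - 3 \cdot 5 \sqrt{17} = - 15 \sqrt{17} \approx -61.847$)
$A^{3} = \left(- 15 \sqrt{17}\right)^{3} = - 57375 \sqrt{17}$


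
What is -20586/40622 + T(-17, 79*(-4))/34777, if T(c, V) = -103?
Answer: -360051694/706355647 ≈ -0.50973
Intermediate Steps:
-20586/40622 + T(-17, 79*(-4))/34777 = -20586/40622 - 103/34777 = -20586*1/40622 - 103*1/34777 = -10293/20311 - 103/34777 = -360051694/706355647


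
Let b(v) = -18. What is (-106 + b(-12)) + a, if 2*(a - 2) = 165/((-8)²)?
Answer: -15451/128 ≈ -120.71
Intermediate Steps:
a = 421/128 (a = 2 + (165/((-8)²))/2 = 2 + (165/64)/2 = 2 + (165*(1/64))/2 = 2 + (½)*(165/64) = 2 + 165/128 = 421/128 ≈ 3.2891)
(-106 + b(-12)) + a = (-106 - 18) + 421/128 = -124 + 421/128 = -15451/128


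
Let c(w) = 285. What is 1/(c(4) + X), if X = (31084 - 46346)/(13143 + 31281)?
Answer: 22212/6322789 ≈ 0.0035130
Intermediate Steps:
X = -7631/22212 (X = -15262/44424 = -15262*1/44424 = -7631/22212 ≈ -0.34355)
1/(c(4) + X) = 1/(285 - 7631/22212) = 1/(6322789/22212) = 22212/6322789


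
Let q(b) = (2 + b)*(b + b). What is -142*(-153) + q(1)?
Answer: 21732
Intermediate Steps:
q(b) = 2*b*(2 + b) (q(b) = (2 + b)*(2*b) = 2*b*(2 + b))
-142*(-153) + q(1) = -142*(-153) + 2*1*(2 + 1) = 21726 + 2*1*3 = 21726 + 6 = 21732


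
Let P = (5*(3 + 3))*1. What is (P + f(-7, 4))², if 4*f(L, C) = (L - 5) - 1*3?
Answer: 11025/16 ≈ 689.06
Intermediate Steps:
P = 30 (P = (5*6)*1 = 30*1 = 30)
f(L, C) = -2 + L/4 (f(L, C) = ((L - 5) - 1*3)/4 = ((-5 + L) - 3)/4 = (-8 + L)/4 = -2 + L/4)
(P + f(-7, 4))² = (30 + (-2 + (¼)*(-7)))² = (30 + (-2 - 7/4))² = (30 - 15/4)² = (105/4)² = 11025/16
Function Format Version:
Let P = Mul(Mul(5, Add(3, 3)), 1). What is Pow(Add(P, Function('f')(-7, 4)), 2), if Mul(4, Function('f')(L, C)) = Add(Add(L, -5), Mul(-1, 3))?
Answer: Rational(11025, 16) ≈ 689.06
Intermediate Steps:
P = 30 (P = Mul(Mul(5, 6), 1) = Mul(30, 1) = 30)
Function('f')(L, C) = Add(-2, Mul(Rational(1, 4), L)) (Function('f')(L, C) = Mul(Rational(1, 4), Add(Add(L, -5), Mul(-1, 3))) = Mul(Rational(1, 4), Add(Add(-5, L), -3)) = Mul(Rational(1, 4), Add(-8, L)) = Add(-2, Mul(Rational(1, 4), L)))
Pow(Add(P, Function('f')(-7, 4)), 2) = Pow(Add(30, Add(-2, Mul(Rational(1, 4), -7))), 2) = Pow(Add(30, Add(-2, Rational(-7, 4))), 2) = Pow(Add(30, Rational(-15, 4)), 2) = Pow(Rational(105, 4), 2) = Rational(11025, 16)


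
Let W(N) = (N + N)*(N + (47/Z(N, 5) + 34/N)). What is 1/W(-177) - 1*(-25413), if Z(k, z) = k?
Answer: 1596444661/62820 ≈ 25413.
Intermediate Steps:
W(N) = 2*N*(N + 81/N) (W(N) = (N + N)*(N + (47/N + 34/N)) = (2*N)*(N + 81/N) = 2*N*(N + 81/N))
1/W(-177) - 1*(-25413) = 1/(162 + 2*(-177)**2) - 1*(-25413) = 1/(162 + 2*31329) + 25413 = 1/(162 + 62658) + 25413 = 1/62820 + 25413 = 1596444661/62820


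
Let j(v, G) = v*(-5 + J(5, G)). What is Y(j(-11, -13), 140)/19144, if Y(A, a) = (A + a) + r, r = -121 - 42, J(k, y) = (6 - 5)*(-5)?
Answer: 87/19144 ≈ 0.0045445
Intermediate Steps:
J(k, y) = -5 (J(k, y) = 1*(-5) = -5)
r = -163
j(v, G) = -10*v (j(v, G) = v*(-5 - 5) = v*(-10) = -10*v)
Y(A, a) = -163 + A + a (Y(A, a) = (A + a) - 163 = -163 + A + a)
Y(j(-11, -13), 140)/19144 = (-163 - 10*(-11) + 140)/19144 = (-163 + 110 + 140)*(1/19144) = 87*(1/19144) = 87/19144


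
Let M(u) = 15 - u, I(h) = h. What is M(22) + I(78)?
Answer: 71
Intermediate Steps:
M(22) + I(78) = (15 - 1*22) + 78 = (15 - 22) + 78 = -7 + 78 = 71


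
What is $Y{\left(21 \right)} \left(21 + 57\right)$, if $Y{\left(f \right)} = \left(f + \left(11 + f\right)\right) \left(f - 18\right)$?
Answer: $12402$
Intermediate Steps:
$Y{\left(f \right)} = \left(-18 + f\right) \left(11 + 2 f\right)$ ($Y{\left(f \right)} = \left(11 + 2 f\right) \left(-18 + f\right) = \left(-18 + f\right) \left(11 + 2 f\right)$)
$Y{\left(21 \right)} \left(21 + 57\right) = \left(-198 - 525 + 2 \cdot 21^{2}\right) \left(21 + 57\right) = \left(-198 - 525 + 2 \cdot 441\right) 78 = \left(-198 - 525 + 882\right) 78 = 159 \cdot 78 = 12402$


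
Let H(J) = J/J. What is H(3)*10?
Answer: 10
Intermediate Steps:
H(J) = 1
H(3)*10 = 1*10 = 10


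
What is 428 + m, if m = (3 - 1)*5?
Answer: 438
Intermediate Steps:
m = 10 (m = 2*5 = 10)
428 + m = 428 + 10 = 438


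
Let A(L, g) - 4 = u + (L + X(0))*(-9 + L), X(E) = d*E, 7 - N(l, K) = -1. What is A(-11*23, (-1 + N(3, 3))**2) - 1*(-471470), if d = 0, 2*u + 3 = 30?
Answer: 1075547/2 ≈ 5.3777e+5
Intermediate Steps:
u = 27/2 (u = -3/2 + (1/2)*30 = -3/2 + 15 = 27/2 ≈ 13.500)
N(l, K) = 8 (N(l, K) = 7 - 1*(-1) = 7 + 1 = 8)
X(E) = 0 (X(E) = 0*E = 0)
A(L, g) = 35/2 + L*(-9 + L) (A(L, g) = 4 + (27/2 + (L + 0)*(-9 + L)) = 4 + (27/2 + L*(-9 + L)) = 35/2 + L*(-9 + L))
A(-11*23, (-1 + N(3, 3))**2) - 1*(-471470) = (35/2 + (-11*23)**2 - (-99)*23) - 1*(-471470) = (35/2 + (-253)**2 - 9*(-253)) + 471470 = (35/2 + 64009 + 2277) + 471470 = 132607/2 + 471470 = 1075547/2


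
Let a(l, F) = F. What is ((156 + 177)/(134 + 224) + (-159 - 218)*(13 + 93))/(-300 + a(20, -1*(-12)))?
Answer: 14306063/103104 ≈ 138.75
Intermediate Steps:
((156 + 177)/(134 + 224) + (-159 - 218)*(13 + 93))/(-300 + a(20, -1*(-12))) = ((156 + 177)/(134 + 224) + (-159 - 218)*(13 + 93))/(-300 - 1*(-12)) = (333/358 - 377*106)/(-300 + 12) = (333*(1/358) - 39962)/(-288) = (333/358 - 39962)*(-1/288) = -14306063/358*(-1/288) = 14306063/103104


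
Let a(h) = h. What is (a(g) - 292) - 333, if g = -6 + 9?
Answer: -622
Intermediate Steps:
g = 3
(a(g) - 292) - 333 = (3 - 292) - 333 = -289 - 333 = -622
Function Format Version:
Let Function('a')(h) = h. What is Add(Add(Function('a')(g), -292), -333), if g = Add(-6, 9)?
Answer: -622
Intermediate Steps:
g = 3
Add(Add(Function('a')(g), -292), -333) = Add(Add(3, -292), -333) = Add(-289, -333) = -622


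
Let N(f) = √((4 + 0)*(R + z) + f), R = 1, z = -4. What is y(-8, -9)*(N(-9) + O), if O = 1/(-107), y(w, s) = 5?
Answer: -5/107 + 5*I*√21 ≈ -0.046729 + 22.913*I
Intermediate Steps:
O = -1/107 ≈ -0.0093458
N(f) = √(-12 + f) (N(f) = √((4 + 0)*(1 - 4) + f) = √(4*(-3) + f) = √(-12 + f))
y(-8, -9)*(N(-9) + O) = 5*(√(-12 - 9) - 1/107) = 5*(√(-21) - 1/107) = 5*(I*√21 - 1/107) = 5*(-1/107 + I*√21) = -5/107 + 5*I*√21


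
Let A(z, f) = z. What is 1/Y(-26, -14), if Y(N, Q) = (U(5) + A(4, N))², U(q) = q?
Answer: 1/81 ≈ 0.012346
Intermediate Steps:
Y(N, Q) = 81 (Y(N, Q) = (5 + 4)² = 9² = 81)
1/Y(-26, -14) = 1/81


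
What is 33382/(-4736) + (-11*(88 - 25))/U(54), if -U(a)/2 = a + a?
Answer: -27281/7104 ≈ -3.8402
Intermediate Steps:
U(a) = -4*a (U(a) = -2*(a + a) = -4*a)
33382/(-4736) + (-11*(88 - 25))/U(54) = 33382/(-4736) + (-11*(88 - 25))/((-4*54)) = 33382*(-1/4736) - 11*63/(-216) = -16691/2368 - 693*(-1/216) = -16691/2368 + 77/24 = -27281/7104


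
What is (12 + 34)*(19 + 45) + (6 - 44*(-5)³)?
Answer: 8450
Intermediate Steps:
(12 + 34)*(19 + 45) + (6 - 44*(-5)³) = 46*64 + (6 - 44*(-125)) = 2944 + (6 + 5500) = 2944 + 5506 = 8450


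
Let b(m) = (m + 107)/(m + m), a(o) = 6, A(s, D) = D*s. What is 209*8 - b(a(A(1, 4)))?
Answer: 19951/12 ≈ 1662.6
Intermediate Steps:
b(m) = (107 + m)/(2*m) (b(m) = (107 + m)/((2*m)) = (107 + m)*(1/(2*m)) = (107 + m)/(2*m))
209*8 - b(a(A(1, 4))) = 209*8 - (107 + 6)/(2*6) = 1672 - 113/(2*6) = 1672 - 1*113/12 = 1672 - 113/12 = 19951/12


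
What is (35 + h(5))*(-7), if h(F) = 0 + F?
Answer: -280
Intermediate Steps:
h(F) = F
(35 + h(5))*(-7) = (35 + 5)*(-7) = 40*(-7) = -280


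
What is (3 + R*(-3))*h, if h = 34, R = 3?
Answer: -204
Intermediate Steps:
(3 + R*(-3))*h = (3 + 3*(-3))*34 = (3 - 9)*34 = -6*34 = -204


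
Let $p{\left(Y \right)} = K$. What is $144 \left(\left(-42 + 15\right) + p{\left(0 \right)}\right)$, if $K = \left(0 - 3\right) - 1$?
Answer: $-4464$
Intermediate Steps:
$K = -4$ ($K = -3 - 1 = -4$)
$p{\left(Y \right)} = -4$
$144 \left(\left(-42 + 15\right) + p{\left(0 \right)}\right) = 144 \left(\left(-42 + 15\right) - 4\right) = 144 \left(-27 - 4\right) = 144 \left(-31\right) = -4464$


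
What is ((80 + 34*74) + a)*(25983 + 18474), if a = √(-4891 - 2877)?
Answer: 115410372 + 88914*I*√1942 ≈ 1.1541e+8 + 3.9183e+6*I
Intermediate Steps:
a = 2*I*√1942 (a = √(-7768) = 2*I*√1942 ≈ 88.136*I)
((80 + 34*74) + a)*(25983 + 18474) = ((80 + 34*74) + 2*I*√1942)*(25983 + 18474) = ((80 + 2516) + 2*I*√1942)*44457 = (2596 + 2*I*√1942)*44457 = 115410372 + 88914*I*√1942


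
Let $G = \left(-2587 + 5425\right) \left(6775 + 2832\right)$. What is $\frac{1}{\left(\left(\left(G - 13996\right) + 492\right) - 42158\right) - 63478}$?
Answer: $\frac{1}{27145526} \approx 3.6838 \cdot 10^{-8}$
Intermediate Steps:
$G = 27264666$ ($G = 2838 \cdot 9607 = 27264666$)
$\frac{1}{\left(\left(\left(G - 13996\right) + 492\right) - 42158\right) - 63478} = \frac{1}{\left(\left(\left(27264666 - 13996\right) + 492\right) - 42158\right) - 63478} = \frac{1}{\left(\left(27250670 + 492\right) - 42158\right) - 63478} = \frac{1}{\left(27251162 - 42158\right) - 63478} = \frac{1}{27209004 - 63478} = \frac{1}{27145526}$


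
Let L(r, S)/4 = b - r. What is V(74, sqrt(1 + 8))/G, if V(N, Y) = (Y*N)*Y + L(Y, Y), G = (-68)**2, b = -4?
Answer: 319/2312 ≈ 0.13798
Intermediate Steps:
G = 4624
L(r, S) = -16 - 4*r (L(r, S) = 4*(-4 - r) = -16 - 4*r)
V(N, Y) = -16 - 4*Y + N*Y**2 (V(N, Y) = (Y*N)*Y + (-16 - 4*Y) = (N*Y)*Y + (-16 - 4*Y) = N*Y**2 + (-16 - 4*Y) = -16 - 4*Y + N*Y**2)
V(74, sqrt(1 + 8))/G = (-16 - 4*sqrt(1 + 8) + 74*(sqrt(1 + 8))**2)/4624 = (-16 - 4*sqrt(9) + 74*(sqrt(9))**2)*(1/4624) = (-16 - 4*3 + 74*3**2)*(1/4624) = (-16 - 12 + 74*9)*(1/4624) = (-16 - 12 + 666)*(1/4624) = 638*(1/4624) = 319/2312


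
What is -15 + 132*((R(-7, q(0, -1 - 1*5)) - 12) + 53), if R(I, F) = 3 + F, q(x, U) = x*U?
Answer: 5793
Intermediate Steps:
q(x, U) = U*x
-15 + 132*((R(-7, q(0, -1 - 1*5)) - 12) + 53) = -15 + 132*(((3 + (-1 - 1*5)*0) - 12) + 53) = -15 + 132*(((3 + (-1 - 5)*0) - 12) + 53) = -15 + 132*(((3 - 6*0) - 12) + 53) = -15 + 132*(((3 + 0) - 12) + 53) = -15 + 132*((3 - 12) + 53) = -15 + 132*(-9 + 53) = -15 + 132*44 = -15 + 5808 = 5793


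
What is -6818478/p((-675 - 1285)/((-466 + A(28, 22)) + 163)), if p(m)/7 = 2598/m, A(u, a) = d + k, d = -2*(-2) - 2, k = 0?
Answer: -45456520/18619 ≈ -2441.4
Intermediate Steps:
d = 2 (d = 4 - 2 = 2)
A(u, a) = 2 (A(u, a) = 2 + 0 = 2)
p(m) = 18186/m (p(m) = 7*(2598/m) = 18186/m)
-6818478/p((-675 - 1285)/((-466 + A(28, 22)) + 163)) = -6818478*(-675 - 1285)/(18186*((-466 + 2) + 163)) = -6818478*(-140/(1299*(-464 + 163))) = -6818478/(18186/((-1960/(-301)))) = -6818478/(18186/((-1960*(-1/301)))) = -6818478/(18186/(280/43)) = -6818478/(18186*(43/280)) = -6818478/55857/20 = -6818478*20/55857 = -45456520/18619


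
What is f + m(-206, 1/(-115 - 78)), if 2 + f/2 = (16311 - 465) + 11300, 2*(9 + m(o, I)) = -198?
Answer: 54180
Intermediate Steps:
m(o, I) = -108 (m(o, I) = -9 + (1/2)*(-198) = -9 - 99 = -108)
f = 54288 (f = -4 + 2*((16311 - 465) + 11300) = -4 + 2*(15846 + 11300) = -4 + 2*27146 = -4 + 54292 = 54288)
f + m(-206, 1/(-115 - 78)) = 54288 - 108 = 54180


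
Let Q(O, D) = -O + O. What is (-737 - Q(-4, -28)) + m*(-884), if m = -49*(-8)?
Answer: -347265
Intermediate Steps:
Q(O, D) = 0
m = 392
(-737 - Q(-4, -28)) + m*(-884) = (-737 - 1*0) + 392*(-884) = (-737 + 0) - 346528 = -737 - 346528 = -347265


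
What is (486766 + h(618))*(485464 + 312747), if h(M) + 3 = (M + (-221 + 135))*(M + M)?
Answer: 913404820465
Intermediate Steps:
h(M) = -3 + 2*M*(-86 + M) (h(M) = -3 + (M + (-221 + 135))*(M + M) = -3 + (M - 86)*(2*M) = -3 + (-86 + M)*(2*M) = -3 + 2*M*(-86 + M))
(486766 + h(618))*(485464 + 312747) = (486766 + (-3 - 172*618 + 2*618²))*(485464 + 312747) = (486766 + (-3 - 106296 + 2*381924))*798211 = (486766 + (-3 - 106296 + 763848))*798211 = (486766 + 657549)*798211 = 1144315*798211 = 913404820465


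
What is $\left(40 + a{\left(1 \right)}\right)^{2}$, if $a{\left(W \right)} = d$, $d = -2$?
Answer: $1444$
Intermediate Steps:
$a{\left(W \right)} = -2$
$\left(40 + a{\left(1 \right)}\right)^{2} = \left(40 - 2\right)^{2} = 38^{2} = 1444$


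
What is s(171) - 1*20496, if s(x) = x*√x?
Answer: -20496 + 513*√19 ≈ -18260.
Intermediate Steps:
s(x) = x^(3/2)
s(171) - 1*20496 = 171^(3/2) - 1*20496 = 513*√19 - 20496 = -20496 + 513*√19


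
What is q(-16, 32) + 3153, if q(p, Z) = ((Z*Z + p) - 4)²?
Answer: 1011169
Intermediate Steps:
q(p, Z) = (-4 + p + Z²)² (q(p, Z) = ((Z² + p) - 4)² = ((p + Z²) - 4)² = (-4 + p + Z²)²)
q(-16, 32) + 3153 = (-4 - 16 + 32²)² + 3153 = (-4 - 16 + 1024)² + 3153 = 1004² + 3153 = 1008016 + 3153 = 1011169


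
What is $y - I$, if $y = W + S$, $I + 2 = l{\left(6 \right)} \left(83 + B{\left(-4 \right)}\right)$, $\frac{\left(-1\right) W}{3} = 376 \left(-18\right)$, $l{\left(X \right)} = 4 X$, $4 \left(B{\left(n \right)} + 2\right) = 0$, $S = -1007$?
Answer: $17355$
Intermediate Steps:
$B{\left(n \right)} = -2$ ($B{\left(n \right)} = -2 + \frac{1}{4} \cdot 0 = -2 + 0 = -2$)
$W = 20304$ ($W = - 3 \cdot 376 \left(-18\right) = \left(-3\right) \left(-6768\right) = 20304$)
$I = 1942$ ($I = -2 + 4 \cdot 6 \left(83 - 2\right) = -2 + 24 \cdot 81 = -2 + 1944 = 1942$)
$y = 19297$ ($y = 20304 - 1007 = 19297$)
$y - I = 19297 - 1942 = 17355$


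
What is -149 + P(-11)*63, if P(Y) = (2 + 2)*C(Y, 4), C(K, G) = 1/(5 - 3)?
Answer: -23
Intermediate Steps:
C(K, G) = ½ (C(K, G) = 1/2 = ½)
P(Y) = 2 (P(Y) = (2 + 2)*(½) = 4*(½) = 2)
-149 + P(-11)*63 = -149 + 2*63 = -149 + 126 = -23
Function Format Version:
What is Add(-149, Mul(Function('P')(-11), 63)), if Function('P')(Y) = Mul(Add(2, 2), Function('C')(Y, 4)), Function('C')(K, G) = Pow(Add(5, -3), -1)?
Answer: -23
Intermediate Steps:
Function('C')(K, G) = Rational(1, 2) (Function('C')(K, G) = Pow(2, -1) = Rational(1, 2))
Function('P')(Y) = 2 (Function('P')(Y) = Mul(Add(2, 2), Rational(1, 2)) = Mul(4, Rational(1, 2)) = 2)
Add(-149, Mul(Function('P')(-11), 63)) = Add(-149, Mul(2, 63)) = Add(-149, 126) = -23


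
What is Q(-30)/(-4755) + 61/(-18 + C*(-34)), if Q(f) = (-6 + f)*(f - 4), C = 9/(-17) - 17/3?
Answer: 54231/916130 ≈ 0.059196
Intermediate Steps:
C = -316/51 (C = 9*(-1/17) - 17*⅓ = -9/17 - 17/3 = -316/51 ≈ -6.1961)
Q(f) = (-6 + f)*(-4 + f)
Q(-30)/(-4755) + 61/(-18 + C*(-34)) = (24 + (-30)² - 10*(-30))/(-4755) + 61/(-18 - 316/51*(-34)) = (24 + 900 + 300)*(-1/4755) + 61/(-18 + 632/3) = 1224*(-1/4755) + 61/(578/3) = -408/1585 + 61*(3/578) = -408/1585 + 183/578 = 54231/916130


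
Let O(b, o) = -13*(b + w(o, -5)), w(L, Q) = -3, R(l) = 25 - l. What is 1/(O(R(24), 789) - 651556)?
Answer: -1/651530 ≈ -1.5348e-6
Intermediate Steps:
O(b, o) = 39 - 13*b (O(b, o) = -13*(b - 3) = -13*(-3 + b) = 39 - 13*b)
1/(O(R(24), 789) - 651556) = 1/((39 - 13*(25 - 1*24)) - 651556) = 1/((39 - 13*(25 - 24)) - 651556) = 1/((39 - 13*1) - 651556) = 1/((39 - 13) - 651556) = 1/(26 - 651556) = 1/(-651530) = -1/651530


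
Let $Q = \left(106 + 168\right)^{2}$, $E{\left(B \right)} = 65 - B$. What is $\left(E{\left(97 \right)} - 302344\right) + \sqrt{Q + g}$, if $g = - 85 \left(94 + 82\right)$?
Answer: $-302376 + 2 \sqrt{15029} \approx -3.0213 \cdot 10^{5}$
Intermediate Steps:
$g = -14960$ ($g = \left(-85\right) 176 = -14960$)
$Q = 75076$ ($Q = 274^{2} = 75076$)
$\left(E{\left(97 \right)} - 302344\right) + \sqrt{Q + g} = \left(\left(65 - 97\right) - 302344\right) + \sqrt{75076 - 14960} = \left(\left(65 - 97\right) - 302344\right) + \sqrt{60116} = \left(-32 - 302344\right) + 2 \sqrt{15029} = -302376 + 2 \sqrt{15029}$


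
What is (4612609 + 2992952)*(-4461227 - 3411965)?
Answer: -59880042020712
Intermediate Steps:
(4612609 + 2992952)*(-4461227 - 3411965) = 7605561*(-7873192) = -59880042020712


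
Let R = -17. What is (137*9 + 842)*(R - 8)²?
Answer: 1296875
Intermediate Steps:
(137*9 + 842)*(R - 8)² = (137*9 + 842)*(-17 - 8)² = (1233 + 842)*(-25)² = 2075*625 = 1296875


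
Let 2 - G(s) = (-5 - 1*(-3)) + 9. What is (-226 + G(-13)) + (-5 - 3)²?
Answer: -167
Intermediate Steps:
G(s) = -5 (G(s) = 2 - ((-5 - 1*(-3)) + 9) = 2 - ((-5 + 3) + 9) = 2 - (-2 + 9) = 2 - 1*7 = 2 - 7 = -5)
(-226 + G(-13)) + (-5 - 3)² = (-226 - 5) + (-5 - 3)² = -231 + (-8)² = -231 + 64 = -167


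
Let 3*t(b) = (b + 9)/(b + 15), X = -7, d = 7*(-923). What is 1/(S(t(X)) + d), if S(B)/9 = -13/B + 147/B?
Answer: 1/8011 ≈ 0.00012483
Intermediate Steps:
d = -6461
t(b) = (9 + b)/(3*(15 + b)) (t(b) = ((b + 9)/(b + 15))/3 = ((9 + b)/(15 + b))/3 = (9 + b)/(3*(15 + b)))
S(B) = 1206/B (S(B) = 9*(-13/B + 147/B) = 9*(134/B) = 1206/B)
1/(S(t(X)) + d) = 1/(1206/(((9 - 7)/(3*(15 - 7)))) - 6461) = 1/(1206/(((⅓)*2/8)) - 6461) = 1/(1206/(((⅓)*(⅛)*2)) - 6461) = 1/(1206/(1/12) - 6461) = 1/(1206*12 - 6461) = 1/(14472 - 6461) = 1/8011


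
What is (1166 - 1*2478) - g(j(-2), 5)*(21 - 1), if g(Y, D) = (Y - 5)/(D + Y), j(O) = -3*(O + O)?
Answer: -22444/17 ≈ -1320.2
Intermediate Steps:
j(O) = -6*O
g(Y, D) = (-5 + Y)/(D + Y)
(1166 - 1*2478) - g(j(-2), 5)*(21 - 1) = (1166 - 1*2478) - (-5 - 6*(-2))/(5 - 6*(-2))*(21 - 1) = (1166 - 2478) - (-5 + 12)/(5 + 12)*20 = -1312 - 7/17*20 = -1312 - (1/17)*7*20 = -1312 - 7*20/17 = -1312 - 1*140/17 = -1312 - 140/17 = -22444/17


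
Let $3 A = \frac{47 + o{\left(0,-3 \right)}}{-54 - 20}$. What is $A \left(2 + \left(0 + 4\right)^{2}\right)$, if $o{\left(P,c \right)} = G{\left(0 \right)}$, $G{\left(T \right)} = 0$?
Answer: $- \frac{141}{37} \approx -3.8108$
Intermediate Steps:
$o{\left(P,c \right)} = 0$
$A = - \frac{47}{222}$ ($A = \frac{\left(47 + 0\right) \frac{1}{-54 - 20}}{3} = \frac{47 \frac{1}{-74}}{3} = \frac{47 \left(- \frac{1}{74}\right)}{3} = \frac{1}{3} \left(- \frac{47}{74}\right) = - \frac{47}{222} \approx -0.21171$)
$A \left(2 + \left(0 + 4\right)^{2}\right) = - \frac{47 \left(2 + \left(0 + 4\right)^{2}\right)}{222} = - \frac{47 \left(2 + 4^{2}\right)}{222} = - \frac{47 \left(2 + 16\right)}{222} = \left(- \frac{47}{222}\right) 18 = - \frac{141}{37}$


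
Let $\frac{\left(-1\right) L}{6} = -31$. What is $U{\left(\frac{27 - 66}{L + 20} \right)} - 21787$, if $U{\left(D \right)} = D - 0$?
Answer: $- \frac{4488161}{206} \approx -21787.0$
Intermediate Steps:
$L = 186$ ($L = \left(-6\right) \left(-31\right) = 186$)
$U{\left(D \right)} = D$ ($U{\left(D \right)} = D + 0 = D$)
$U{\left(\frac{27 - 66}{L + 20} \right)} - 21787 = \frac{27 - 66}{186 + 20} - 21787 = - \frac{39}{206} - 21787 = - \frac{4488161}{206}$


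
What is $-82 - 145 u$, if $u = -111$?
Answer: $16013$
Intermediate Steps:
$-82 - 145 u = -82 - -16095 = -82 + 16095 = 16013$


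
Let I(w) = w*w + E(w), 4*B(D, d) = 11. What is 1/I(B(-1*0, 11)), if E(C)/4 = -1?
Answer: 16/57 ≈ 0.28070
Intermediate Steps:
B(D, d) = 11/4 (B(D, d) = (¼)*11 = 11/4)
E(C) = -4 (E(C) = 4*(-1) = -4)
I(w) = -4 + w² (I(w) = w*w - 4 = w² - 4 = -4 + w²)
1/I(B(-1*0, 11)) = 1/(-4 + (11/4)²) = 1/(-4 + 121/16) = 1/(57/16) = 16/57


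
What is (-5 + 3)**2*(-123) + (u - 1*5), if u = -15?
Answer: -512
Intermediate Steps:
(-5 + 3)**2*(-123) + (u - 1*5) = (-5 + 3)**2*(-123) + (-15 - 1*5) = (-2)**2*(-123) + (-15 - 5) = 4*(-123) - 20 = -492 - 20 = -512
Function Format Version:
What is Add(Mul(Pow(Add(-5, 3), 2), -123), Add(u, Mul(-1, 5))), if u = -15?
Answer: -512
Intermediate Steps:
Add(Mul(Pow(Add(-5, 3), 2), -123), Add(u, Mul(-1, 5))) = Add(Mul(Pow(Add(-5, 3), 2), -123), Add(-15, Mul(-1, 5))) = Add(Mul(Pow(-2, 2), -123), Add(-15, -5)) = Add(Mul(4, -123), -20) = Add(-492, -20) = -512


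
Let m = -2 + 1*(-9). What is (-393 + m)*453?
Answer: -183012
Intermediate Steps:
m = -11 (m = -2 - 9 = -11)
(-393 + m)*453 = (-393 - 11)*453 = -404*453 = -183012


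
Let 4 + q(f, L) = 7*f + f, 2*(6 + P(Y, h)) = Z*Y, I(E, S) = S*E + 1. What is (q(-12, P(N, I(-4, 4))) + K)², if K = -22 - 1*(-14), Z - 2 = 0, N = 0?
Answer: 11664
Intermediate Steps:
Z = 2 (Z = 2 + 0 = 2)
I(E, S) = 1 + E*S (I(E, S) = E*S + 1 = 1 + E*S)
P(Y, h) = -6 + Y (P(Y, h) = -6 + (2*Y)/2 = -6 + Y)
K = -8 (K = -22 + 14 = -8)
q(f, L) = -4 + 8*f (q(f, L) = -4 + (7*f + f) = -4 + 8*f)
(q(-12, P(N, I(-4, 4))) + K)² = ((-4 + 8*(-12)) - 8)² = ((-4 - 96) - 8)² = (-100 - 8)² = (-108)² = 11664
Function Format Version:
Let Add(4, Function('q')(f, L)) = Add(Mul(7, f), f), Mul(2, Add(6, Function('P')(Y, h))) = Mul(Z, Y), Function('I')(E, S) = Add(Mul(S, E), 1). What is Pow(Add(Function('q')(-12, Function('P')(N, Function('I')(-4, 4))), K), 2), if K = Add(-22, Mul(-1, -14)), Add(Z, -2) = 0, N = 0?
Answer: 11664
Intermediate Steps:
Z = 2 (Z = Add(2, 0) = 2)
Function('I')(E, S) = Add(1, Mul(E, S)) (Function('I')(E, S) = Add(Mul(E, S), 1) = Add(1, Mul(E, S)))
Function('P')(Y, h) = Add(-6, Y) (Function('P')(Y, h) = Add(-6, Mul(Rational(1, 2), Mul(2, Y))) = Add(-6, Y))
K = -8 (K = Add(-22, 14) = -8)
Function('q')(f, L) = Add(-4, Mul(8, f)) (Function('q')(f, L) = Add(-4, Add(Mul(7, f), f)) = Add(-4, Mul(8, f)))
Pow(Add(Function('q')(-12, Function('P')(N, Function('I')(-4, 4))), K), 2) = Pow(Add(Add(-4, Mul(8, -12)), -8), 2) = Pow(Add(Add(-4, -96), -8), 2) = Pow(Add(-100, -8), 2) = Pow(-108, 2) = 11664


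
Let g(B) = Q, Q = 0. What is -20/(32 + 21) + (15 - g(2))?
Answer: 775/53 ≈ 14.623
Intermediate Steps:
g(B) = 0
-20/(32 + 21) + (15 - g(2)) = -20/(32 + 21) + (15 - 1*0) = -20/53 + (15 + 0) = (1/53)*(-20) + 15 = -20/53 + 15 = 775/53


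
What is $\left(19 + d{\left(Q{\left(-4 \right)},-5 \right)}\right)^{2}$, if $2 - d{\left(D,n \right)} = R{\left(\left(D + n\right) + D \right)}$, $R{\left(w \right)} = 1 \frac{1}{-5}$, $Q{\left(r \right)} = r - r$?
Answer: $\frac{11236}{25} \approx 449.44$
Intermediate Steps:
$Q{\left(r \right)} = 0$
$R{\left(w \right)} = - \frac{1}{5}$ ($R{\left(w \right)} = 1 \left(- \frac{1}{5}\right) = - \frac{1}{5}$)
$d{\left(D,n \right)} = \frac{11}{5}$ ($d{\left(D,n \right)} = 2 - - \frac{1}{5} = 2 + \frac{1}{5} = \frac{11}{5}$)
$\left(19 + d{\left(Q{\left(-4 \right)},-5 \right)}\right)^{2} = \left(19 + \frac{11}{5}\right)^{2} = \left(\frac{106}{5}\right)^{2} = \frac{11236}{25}$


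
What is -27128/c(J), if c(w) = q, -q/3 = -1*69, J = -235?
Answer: -27128/207 ≈ -131.05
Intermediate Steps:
q = 207 (q = -(-3)*69 = -3*(-69) = 207)
c(w) = 207
-27128/c(J) = -27128/207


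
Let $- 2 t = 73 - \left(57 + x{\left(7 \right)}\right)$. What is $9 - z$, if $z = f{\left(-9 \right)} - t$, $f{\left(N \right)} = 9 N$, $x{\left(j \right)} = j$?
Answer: $\frac{171}{2} \approx 85.5$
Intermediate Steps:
$t = - \frac{9}{2}$ ($t = - \frac{73 - 64}{2} = \left(- \frac{1}{2}\right) 9 = - \frac{9}{2} \approx -4.5$)
$z = - \frac{153}{2}$ ($z = 9 \left(-9\right) - - \frac{9}{2} = -81 + \frac{9}{2} = - \frac{153}{2} \approx -76.5$)
$9 - z = 9 - - \frac{153}{2} = 9 + \frac{153}{2} = \frac{171}{2}$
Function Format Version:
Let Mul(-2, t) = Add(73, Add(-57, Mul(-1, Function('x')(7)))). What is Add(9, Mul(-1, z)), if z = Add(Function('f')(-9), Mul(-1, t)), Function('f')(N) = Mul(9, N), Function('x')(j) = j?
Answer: Rational(171, 2) ≈ 85.500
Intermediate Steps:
t = Rational(-9, 2) (t = Mul(Rational(-1, 2), Add(73, Add(-57, Mul(-1, 7)))) = Mul(Rational(-1, 2), Add(73, Add(-57, -7))) = Mul(Rational(-1, 2), Add(73, -64)) = Mul(Rational(-1, 2), 9) = Rational(-9, 2) ≈ -4.5000)
z = Rational(-153, 2) (z = Add(Mul(9, -9), Mul(-1, Rational(-9, 2))) = Add(-81, Rational(9, 2)) = Rational(-153, 2) ≈ -76.500)
Add(9, Mul(-1, z)) = Add(9, Mul(-1, Rational(-153, 2))) = Add(9, Rational(153, 2)) = Rational(171, 2)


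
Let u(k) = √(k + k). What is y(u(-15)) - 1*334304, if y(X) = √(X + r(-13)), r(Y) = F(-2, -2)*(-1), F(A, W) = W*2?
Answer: -334304 + √(4 + I*√30) ≈ -3.343e+5 + 1.1795*I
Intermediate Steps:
F(A, W) = 2*W
r(Y) = 4 (r(Y) = (2*(-2))*(-1) = -4*(-1) = 4)
u(k) = √2*√k (u(k) = √(2*k) = √2*√k)
y(X) = √(4 + X) (y(X) = √(X + 4) = √(4 + X))
y(u(-15)) - 1*334304 = √(4 + √2*√(-15)) - 1*334304 = √(4 + √2*(I*√15)) - 334304 = √(4 + I*√30) - 334304 = -334304 + √(4 + I*√30)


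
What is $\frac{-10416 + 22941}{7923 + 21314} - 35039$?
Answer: $- \frac{1024422718}{29237} \approx -35039.0$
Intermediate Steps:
$\frac{-10416 + 22941}{7923 + 21314} - 35039 = \frac{12525}{29237} - 35039 = - \frac{1024422718}{29237}$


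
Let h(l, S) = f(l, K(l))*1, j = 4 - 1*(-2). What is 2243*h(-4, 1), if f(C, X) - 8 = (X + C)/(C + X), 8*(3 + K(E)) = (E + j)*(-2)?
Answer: 20187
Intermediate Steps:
j = 6 (j = 4 + 2 = 6)
K(E) = -9/2 - E/4 (K(E) = -3 + ((E + 6)*(-2))/8 = -3 + ((6 + E)*(-2))/8 = -3 + (-12 - 2*E)/8 = -3 + (-3/2 - E/4) = -9/2 - E/4)
f(C, X) = 9 (f(C, X) = 8 + (X + C)/(C + X) = 8 + (C + X)/(C + X) = 8 + 1 = 9)
h(l, S) = 9 (h(l, S) = 9*1 = 9)
2243*h(-4, 1) = 2243*9 = 20187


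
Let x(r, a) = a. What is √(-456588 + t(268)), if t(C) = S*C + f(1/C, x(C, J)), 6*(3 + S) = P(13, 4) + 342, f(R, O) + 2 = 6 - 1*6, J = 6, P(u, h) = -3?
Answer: 2*I*√110563 ≈ 665.02*I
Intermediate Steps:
f(R, O) = -2 (f(R, O) = -2 + (6 - 1*6) = -2 + (6 - 6) = -2 + 0 = -2)
S = 107/2 (S = -3 + (-3 + 342)/6 = -3 + (⅙)*339 = -3 + 113/2 = 107/2 ≈ 53.500)
t(C) = -2 + 107*C/2 (t(C) = 107*C/2 - 2 = -2 + 107*C/2)
√(-456588 + t(268)) = √(-456588 + (-2 + (107/2)*268)) = √(-456588 + (-2 + 14338)) = √(-456588 + 14336) = √(-442252) = 2*I*√110563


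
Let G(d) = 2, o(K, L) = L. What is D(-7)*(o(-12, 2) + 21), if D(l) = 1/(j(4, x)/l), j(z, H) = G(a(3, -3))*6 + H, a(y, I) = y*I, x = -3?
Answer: -161/9 ≈ -17.889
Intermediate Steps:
a(y, I) = I*y
j(z, H) = 12 + H (j(z, H) = 2*6 + H = 12 + H)
D(l) = l/9 (D(l) = 1/((12 - 3)/l) = 1/(9/l) = l/9)
D(-7)*(o(-12, 2) + 21) = ((⅑)*(-7))*(2 + 21) = -7/9*23 = -161/9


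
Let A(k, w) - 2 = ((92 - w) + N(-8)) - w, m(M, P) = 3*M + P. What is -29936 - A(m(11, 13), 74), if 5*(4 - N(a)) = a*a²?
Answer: -149942/5 ≈ -29988.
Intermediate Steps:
N(a) = 4 - a³/5 (N(a) = 4 - a*a²/5 = 4 - a³/5)
m(M, P) = P + 3*M
A(k, w) = 1002/5 - 2*w (A(k, w) = 2 + (((92 - w) + (4 - ⅕*(-8)³)) - w) = 2 + (((92 - w) + (4 - ⅕*(-512))) - w) = 2 + (((92 - w) + (4 + 512/5)) - w) = 2 + (((92 - w) + 532/5) - w) = 2 + ((992/5 - w) - w) = 2 + (992/5 - 2*w) = 1002/5 - 2*w)
-29936 - A(m(11, 13), 74) = -29936 - (1002/5 - 2*74) = -29936 - (1002/5 - 148) = -29936 - 1*262/5 = -29936 - 262/5 = -149942/5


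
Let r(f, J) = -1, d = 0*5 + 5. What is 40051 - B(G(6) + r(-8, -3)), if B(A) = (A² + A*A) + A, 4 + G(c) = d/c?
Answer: 360184/9 ≈ 40020.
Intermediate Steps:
d = 5 (d = 0 + 5 = 5)
G(c) = -4 + 5/c
B(A) = A + 2*A² (B(A) = (A² + A²) + A = 2*A² + A = A + 2*A²)
40051 - B(G(6) + r(-8, -3)) = 40051 - ((-4 + 5/6) - 1)*(1 + 2*((-4 + 5/6) - 1)) = 40051 - ((-4 + 5*(⅙)) - 1)*(1 + 2*((-4 + 5*(⅙)) - 1)) = 40051 - ((-4 + ⅚) - 1)*(1 + 2*((-4 + ⅚) - 1)) = 40051 - (-19/6 - 1)*(1 + 2*(-19/6 - 1)) = 40051 - (-25)*(1 + 2*(-25/6))/6 = 40051 - (-25)*(1 - 25/3)/6 = 40051 - (-25)*(-22)/(6*3) = 40051 - 1*275/9 = 40051 - 275/9 = 360184/9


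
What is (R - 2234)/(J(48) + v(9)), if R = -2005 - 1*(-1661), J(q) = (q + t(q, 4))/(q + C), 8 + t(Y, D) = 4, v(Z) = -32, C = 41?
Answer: 114721/1402 ≈ 81.827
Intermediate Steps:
t(Y, D) = -4 (t(Y, D) = -8 + 4 = -4)
J(q) = (-4 + q)/(41 + q) (J(q) = (q - 4)/(q + 41) = (-4 + q)/(41 + q))
R = -344 (R = -2005 + 1661 = -344)
(R - 2234)/(J(48) + v(9)) = (-344 - 2234)/((-4 + 48)/(41 + 48) - 32) = -2578/(44/89 - 32) = -2578/(-2804/89) = -2578*(-89/2804) = 114721/1402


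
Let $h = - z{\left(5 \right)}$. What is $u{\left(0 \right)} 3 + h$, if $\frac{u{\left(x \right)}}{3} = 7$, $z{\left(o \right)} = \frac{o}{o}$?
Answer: $62$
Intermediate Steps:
$z{\left(o \right)} = 1$
$u{\left(x \right)} = 21$ ($u{\left(x \right)} = 3 \cdot 7 = 21$)
$h = -1$ ($h = \left(-1\right) 1 = -1$)
$u{\left(0 \right)} 3 + h = 21 \cdot 3 - 1 = 63 - 1 = 62$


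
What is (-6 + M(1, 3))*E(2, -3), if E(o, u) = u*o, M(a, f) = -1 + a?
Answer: 36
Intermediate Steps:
E(o, u) = o*u
(-6 + M(1, 3))*E(2, -3) = (-6 + (-1 + 1))*(2*(-3)) = (-6 + 0)*(-6) = -6*(-6) = 36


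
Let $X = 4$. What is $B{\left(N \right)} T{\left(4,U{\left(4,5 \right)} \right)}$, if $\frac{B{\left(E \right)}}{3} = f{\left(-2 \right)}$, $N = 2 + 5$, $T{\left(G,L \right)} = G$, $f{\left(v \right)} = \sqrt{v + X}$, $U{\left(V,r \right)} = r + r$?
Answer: $12 \sqrt{2} \approx 16.971$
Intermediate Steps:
$U{\left(V,r \right)} = 2 r$
$f{\left(v \right)} = \sqrt{4 + v}$ ($f{\left(v \right)} = \sqrt{v + 4} = \sqrt{4 + v}$)
$N = 7$
$B{\left(E \right)} = 3 \sqrt{2}$ ($B{\left(E \right)} = 3 \sqrt{4 - 2} = 3 \sqrt{2}$)
$B{\left(N \right)} T{\left(4,U{\left(4,5 \right)} \right)} = 3 \sqrt{2} \cdot 4 = 12 \sqrt{2}$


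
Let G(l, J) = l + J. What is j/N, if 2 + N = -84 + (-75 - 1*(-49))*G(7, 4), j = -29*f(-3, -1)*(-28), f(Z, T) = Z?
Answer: 203/31 ≈ 6.5484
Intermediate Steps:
j = -2436 (j = -29*(-3)*(-28) = 87*(-28) = -2436)
G(l, J) = J + l
N = -372 (N = -2 + (-84 + (-75 - 1*(-49))*(4 + 7)) = -2 + (-84 + (-75 + 49)*11) = -2 + (-84 - 26*11) = -2 + (-84 - 286) = -2 - 370 = -372)
j/N = -2436/(-372) = -2436*(-1/372) = 203/31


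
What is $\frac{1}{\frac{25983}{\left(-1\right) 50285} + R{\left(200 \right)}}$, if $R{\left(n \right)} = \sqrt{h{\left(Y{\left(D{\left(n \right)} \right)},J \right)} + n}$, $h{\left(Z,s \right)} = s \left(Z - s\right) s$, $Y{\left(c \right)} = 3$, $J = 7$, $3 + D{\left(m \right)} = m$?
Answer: $\frac{50285}{74587} \approx 0.67418$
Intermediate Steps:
$D{\left(m \right)} = -3 + m$
$h{\left(Z,s \right)} = s^{2} \left(Z - s\right)$
$R{\left(n \right)} = \sqrt{-196 + n}$ ($R{\left(n \right)} = \sqrt{7^{2} \left(3 - 7\right) + n} = \sqrt{49 \left(3 - 7\right) + n} = \sqrt{49 \left(-4\right) + n} = \sqrt{-196 + n}$)
$\frac{1}{\frac{25983}{\left(-1\right) 50285} + R{\left(200 \right)}} = \frac{1}{\frac{25983}{\left(-1\right) 50285} + \sqrt{-196 + 200}} = \frac{1}{\frac{25983}{-50285} + \sqrt{4}} = \frac{1}{25983 \left(- \frac{1}{50285}\right) + 2} = \frac{1}{- \frac{25983}{50285} + 2} = \frac{1}{\frac{74587}{50285}} = \frac{50285}{74587}$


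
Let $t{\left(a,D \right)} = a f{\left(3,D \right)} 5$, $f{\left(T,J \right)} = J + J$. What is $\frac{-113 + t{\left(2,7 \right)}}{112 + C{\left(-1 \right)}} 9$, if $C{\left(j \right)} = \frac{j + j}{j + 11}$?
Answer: $\frac{1215}{559} \approx 2.1735$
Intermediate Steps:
$f{\left(T,J \right)} = 2 J$
$C{\left(j \right)} = \frac{2 j}{11 + j}$
$t{\left(a,D \right)} = 10 D a$ ($t{\left(a,D \right)} = a 2 D 5 = 2 D a 5 = 10 D a$)
$\frac{-113 + t{\left(2,7 \right)}}{112 + C{\left(-1 \right)}} 9 = \frac{-113 + 10 \cdot 7 \cdot 2}{112 + 2 \left(-1\right) \frac{1}{11 - 1}} \cdot 9 = \frac{-113 + 140}{112 + 2 \left(-1\right) \frac{1}{10}} \cdot 9 = \frac{27}{112 + 2 \left(-1\right) \frac{1}{10}} \cdot 9 = \frac{27}{112 - \frac{1}{5}} \cdot 9 = \frac{27}{\frac{559}{5}} \cdot 9 = 27 \cdot \frac{5}{559} \cdot 9 = \frac{135}{559} \cdot 9 = \frac{1215}{559}$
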